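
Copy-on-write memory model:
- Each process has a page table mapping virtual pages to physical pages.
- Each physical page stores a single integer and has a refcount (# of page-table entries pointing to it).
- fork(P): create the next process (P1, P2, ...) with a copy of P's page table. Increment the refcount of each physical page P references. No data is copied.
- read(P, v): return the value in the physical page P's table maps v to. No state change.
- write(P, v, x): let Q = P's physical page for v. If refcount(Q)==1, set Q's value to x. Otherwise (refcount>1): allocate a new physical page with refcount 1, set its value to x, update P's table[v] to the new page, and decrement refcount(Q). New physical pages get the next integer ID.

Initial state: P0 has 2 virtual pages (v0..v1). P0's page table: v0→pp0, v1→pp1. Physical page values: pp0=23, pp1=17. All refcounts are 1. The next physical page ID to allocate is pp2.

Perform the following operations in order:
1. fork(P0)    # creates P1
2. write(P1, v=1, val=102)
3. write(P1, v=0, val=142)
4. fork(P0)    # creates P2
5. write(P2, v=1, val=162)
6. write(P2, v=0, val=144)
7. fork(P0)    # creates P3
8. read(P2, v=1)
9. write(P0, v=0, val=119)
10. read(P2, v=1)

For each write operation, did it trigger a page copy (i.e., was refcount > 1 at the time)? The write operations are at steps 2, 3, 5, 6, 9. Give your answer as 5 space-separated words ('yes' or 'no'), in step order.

Op 1: fork(P0) -> P1. 2 ppages; refcounts: pp0:2 pp1:2
Op 2: write(P1, v1, 102). refcount(pp1)=2>1 -> COPY to pp2. 3 ppages; refcounts: pp0:2 pp1:1 pp2:1
Op 3: write(P1, v0, 142). refcount(pp0)=2>1 -> COPY to pp3. 4 ppages; refcounts: pp0:1 pp1:1 pp2:1 pp3:1
Op 4: fork(P0) -> P2. 4 ppages; refcounts: pp0:2 pp1:2 pp2:1 pp3:1
Op 5: write(P2, v1, 162). refcount(pp1)=2>1 -> COPY to pp4. 5 ppages; refcounts: pp0:2 pp1:1 pp2:1 pp3:1 pp4:1
Op 6: write(P2, v0, 144). refcount(pp0)=2>1 -> COPY to pp5. 6 ppages; refcounts: pp0:1 pp1:1 pp2:1 pp3:1 pp4:1 pp5:1
Op 7: fork(P0) -> P3. 6 ppages; refcounts: pp0:2 pp1:2 pp2:1 pp3:1 pp4:1 pp5:1
Op 8: read(P2, v1) -> 162. No state change.
Op 9: write(P0, v0, 119). refcount(pp0)=2>1 -> COPY to pp6. 7 ppages; refcounts: pp0:1 pp1:2 pp2:1 pp3:1 pp4:1 pp5:1 pp6:1
Op 10: read(P2, v1) -> 162. No state change.

yes yes yes yes yes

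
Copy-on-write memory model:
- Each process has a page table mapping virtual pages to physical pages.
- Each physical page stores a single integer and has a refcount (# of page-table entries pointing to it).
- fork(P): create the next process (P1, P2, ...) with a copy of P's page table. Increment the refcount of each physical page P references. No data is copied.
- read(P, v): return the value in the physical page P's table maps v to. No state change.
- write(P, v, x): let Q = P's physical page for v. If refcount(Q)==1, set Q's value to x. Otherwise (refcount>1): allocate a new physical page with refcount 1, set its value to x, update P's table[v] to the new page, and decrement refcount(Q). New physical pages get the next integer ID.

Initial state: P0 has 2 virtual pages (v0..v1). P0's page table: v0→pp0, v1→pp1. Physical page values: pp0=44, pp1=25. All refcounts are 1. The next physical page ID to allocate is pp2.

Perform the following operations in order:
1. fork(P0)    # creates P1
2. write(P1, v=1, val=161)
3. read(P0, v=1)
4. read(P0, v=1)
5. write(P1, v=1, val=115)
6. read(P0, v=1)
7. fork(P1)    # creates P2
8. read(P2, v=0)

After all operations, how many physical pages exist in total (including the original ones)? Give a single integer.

Op 1: fork(P0) -> P1. 2 ppages; refcounts: pp0:2 pp1:2
Op 2: write(P1, v1, 161). refcount(pp1)=2>1 -> COPY to pp2. 3 ppages; refcounts: pp0:2 pp1:1 pp2:1
Op 3: read(P0, v1) -> 25. No state change.
Op 4: read(P0, v1) -> 25. No state change.
Op 5: write(P1, v1, 115). refcount(pp2)=1 -> write in place. 3 ppages; refcounts: pp0:2 pp1:1 pp2:1
Op 6: read(P0, v1) -> 25. No state change.
Op 7: fork(P1) -> P2. 3 ppages; refcounts: pp0:3 pp1:1 pp2:2
Op 8: read(P2, v0) -> 44. No state change.

Answer: 3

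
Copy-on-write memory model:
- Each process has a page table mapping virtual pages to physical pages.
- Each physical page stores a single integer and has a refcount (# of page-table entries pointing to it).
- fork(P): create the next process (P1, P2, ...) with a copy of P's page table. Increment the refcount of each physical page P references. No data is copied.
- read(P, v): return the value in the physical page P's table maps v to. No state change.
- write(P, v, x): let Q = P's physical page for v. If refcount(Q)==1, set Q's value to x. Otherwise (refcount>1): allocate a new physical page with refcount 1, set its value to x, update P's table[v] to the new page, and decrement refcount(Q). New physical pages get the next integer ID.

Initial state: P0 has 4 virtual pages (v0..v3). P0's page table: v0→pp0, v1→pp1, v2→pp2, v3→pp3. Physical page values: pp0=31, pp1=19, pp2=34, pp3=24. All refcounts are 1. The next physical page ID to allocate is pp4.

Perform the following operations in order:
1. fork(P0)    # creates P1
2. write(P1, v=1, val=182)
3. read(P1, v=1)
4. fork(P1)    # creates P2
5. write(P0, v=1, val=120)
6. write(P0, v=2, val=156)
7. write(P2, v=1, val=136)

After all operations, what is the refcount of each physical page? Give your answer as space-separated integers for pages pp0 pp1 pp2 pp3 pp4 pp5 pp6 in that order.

Answer: 3 1 2 3 1 1 1

Derivation:
Op 1: fork(P0) -> P1. 4 ppages; refcounts: pp0:2 pp1:2 pp2:2 pp3:2
Op 2: write(P1, v1, 182). refcount(pp1)=2>1 -> COPY to pp4. 5 ppages; refcounts: pp0:2 pp1:1 pp2:2 pp3:2 pp4:1
Op 3: read(P1, v1) -> 182. No state change.
Op 4: fork(P1) -> P2. 5 ppages; refcounts: pp0:3 pp1:1 pp2:3 pp3:3 pp4:2
Op 5: write(P0, v1, 120). refcount(pp1)=1 -> write in place. 5 ppages; refcounts: pp0:3 pp1:1 pp2:3 pp3:3 pp4:2
Op 6: write(P0, v2, 156). refcount(pp2)=3>1 -> COPY to pp5. 6 ppages; refcounts: pp0:3 pp1:1 pp2:2 pp3:3 pp4:2 pp5:1
Op 7: write(P2, v1, 136). refcount(pp4)=2>1 -> COPY to pp6. 7 ppages; refcounts: pp0:3 pp1:1 pp2:2 pp3:3 pp4:1 pp5:1 pp6:1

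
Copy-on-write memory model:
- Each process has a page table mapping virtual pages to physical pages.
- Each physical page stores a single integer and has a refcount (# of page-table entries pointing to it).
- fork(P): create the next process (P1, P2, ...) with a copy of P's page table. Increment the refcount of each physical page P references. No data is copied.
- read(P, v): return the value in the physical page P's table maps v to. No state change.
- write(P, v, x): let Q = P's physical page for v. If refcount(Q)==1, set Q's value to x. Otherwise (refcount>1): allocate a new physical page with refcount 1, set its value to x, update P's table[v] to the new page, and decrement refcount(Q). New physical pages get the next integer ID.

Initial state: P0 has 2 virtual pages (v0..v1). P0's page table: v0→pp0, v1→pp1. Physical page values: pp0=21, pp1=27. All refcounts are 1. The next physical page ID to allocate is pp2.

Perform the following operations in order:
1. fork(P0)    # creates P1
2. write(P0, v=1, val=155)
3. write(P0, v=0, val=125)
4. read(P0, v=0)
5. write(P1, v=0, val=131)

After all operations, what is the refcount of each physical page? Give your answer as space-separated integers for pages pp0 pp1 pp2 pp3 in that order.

Answer: 1 1 1 1

Derivation:
Op 1: fork(P0) -> P1. 2 ppages; refcounts: pp0:2 pp1:2
Op 2: write(P0, v1, 155). refcount(pp1)=2>1 -> COPY to pp2. 3 ppages; refcounts: pp0:2 pp1:1 pp2:1
Op 3: write(P0, v0, 125). refcount(pp0)=2>1 -> COPY to pp3. 4 ppages; refcounts: pp0:1 pp1:1 pp2:1 pp3:1
Op 4: read(P0, v0) -> 125. No state change.
Op 5: write(P1, v0, 131). refcount(pp0)=1 -> write in place. 4 ppages; refcounts: pp0:1 pp1:1 pp2:1 pp3:1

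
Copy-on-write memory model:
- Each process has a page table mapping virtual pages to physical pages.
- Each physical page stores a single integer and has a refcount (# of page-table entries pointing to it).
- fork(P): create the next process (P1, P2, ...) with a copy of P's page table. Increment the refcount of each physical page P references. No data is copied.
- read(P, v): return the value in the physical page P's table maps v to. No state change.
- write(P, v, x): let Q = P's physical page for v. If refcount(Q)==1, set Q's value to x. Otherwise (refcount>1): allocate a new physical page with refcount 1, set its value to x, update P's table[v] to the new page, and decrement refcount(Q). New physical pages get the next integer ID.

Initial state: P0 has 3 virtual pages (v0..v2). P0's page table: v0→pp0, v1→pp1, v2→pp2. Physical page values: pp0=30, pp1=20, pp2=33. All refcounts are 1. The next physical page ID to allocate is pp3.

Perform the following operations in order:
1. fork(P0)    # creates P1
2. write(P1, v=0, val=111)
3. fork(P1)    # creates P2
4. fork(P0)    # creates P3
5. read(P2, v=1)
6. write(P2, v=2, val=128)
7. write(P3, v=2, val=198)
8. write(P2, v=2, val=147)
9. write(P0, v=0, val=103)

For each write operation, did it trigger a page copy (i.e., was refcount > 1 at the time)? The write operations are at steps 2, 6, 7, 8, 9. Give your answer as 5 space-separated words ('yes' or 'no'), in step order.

Op 1: fork(P0) -> P1. 3 ppages; refcounts: pp0:2 pp1:2 pp2:2
Op 2: write(P1, v0, 111). refcount(pp0)=2>1 -> COPY to pp3. 4 ppages; refcounts: pp0:1 pp1:2 pp2:2 pp3:1
Op 3: fork(P1) -> P2. 4 ppages; refcounts: pp0:1 pp1:3 pp2:3 pp3:2
Op 4: fork(P0) -> P3. 4 ppages; refcounts: pp0:2 pp1:4 pp2:4 pp3:2
Op 5: read(P2, v1) -> 20. No state change.
Op 6: write(P2, v2, 128). refcount(pp2)=4>1 -> COPY to pp4. 5 ppages; refcounts: pp0:2 pp1:4 pp2:3 pp3:2 pp4:1
Op 7: write(P3, v2, 198). refcount(pp2)=3>1 -> COPY to pp5. 6 ppages; refcounts: pp0:2 pp1:4 pp2:2 pp3:2 pp4:1 pp5:1
Op 8: write(P2, v2, 147). refcount(pp4)=1 -> write in place. 6 ppages; refcounts: pp0:2 pp1:4 pp2:2 pp3:2 pp4:1 pp5:1
Op 9: write(P0, v0, 103). refcount(pp0)=2>1 -> COPY to pp6. 7 ppages; refcounts: pp0:1 pp1:4 pp2:2 pp3:2 pp4:1 pp5:1 pp6:1

yes yes yes no yes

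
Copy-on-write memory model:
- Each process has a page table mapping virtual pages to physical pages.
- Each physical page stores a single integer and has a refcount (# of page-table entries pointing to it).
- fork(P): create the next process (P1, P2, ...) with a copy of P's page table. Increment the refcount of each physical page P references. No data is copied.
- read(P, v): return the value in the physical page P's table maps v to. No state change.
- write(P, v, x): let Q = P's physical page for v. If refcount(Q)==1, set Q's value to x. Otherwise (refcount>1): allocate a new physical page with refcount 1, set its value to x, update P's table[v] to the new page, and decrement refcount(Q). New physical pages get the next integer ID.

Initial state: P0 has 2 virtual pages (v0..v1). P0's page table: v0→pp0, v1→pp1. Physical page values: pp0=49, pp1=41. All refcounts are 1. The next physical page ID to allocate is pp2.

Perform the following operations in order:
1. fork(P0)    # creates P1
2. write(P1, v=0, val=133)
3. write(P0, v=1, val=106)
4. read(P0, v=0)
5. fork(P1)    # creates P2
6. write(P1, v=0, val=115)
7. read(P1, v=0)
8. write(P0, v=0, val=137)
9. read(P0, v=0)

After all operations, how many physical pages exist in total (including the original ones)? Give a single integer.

Op 1: fork(P0) -> P1. 2 ppages; refcounts: pp0:2 pp1:2
Op 2: write(P1, v0, 133). refcount(pp0)=2>1 -> COPY to pp2. 3 ppages; refcounts: pp0:1 pp1:2 pp2:1
Op 3: write(P0, v1, 106). refcount(pp1)=2>1 -> COPY to pp3. 4 ppages; refcounts: pp0:1 pp1:1 pp2:1 pp3:1
Op 4: read(P0, v0) -> 49. No state change.
Op 5: fork(P1) -> P2. 4 ppages; refcounts: pp0:1 pp1:2 pp2:2 pp3:1
Op 6: write(P1, v0, 115). refcount(pp2)=2>1 -> COPY to pp4. 5 ppages; refcounts: pp0:1 pp1:2 pp2:1 pp3:1 pp4:1
Op 7: read(P1, v0) -> 115. No state change.
Op 8: write(P0, v0, 137). refcount(pp0)=1 -> write in place. 5 ppages; refcounts: pp0:1 pp1:2 pp2:1 pp3:1 pp4:1
Op 9: read(P0, v0) -> 137. No state change.

Answer: 5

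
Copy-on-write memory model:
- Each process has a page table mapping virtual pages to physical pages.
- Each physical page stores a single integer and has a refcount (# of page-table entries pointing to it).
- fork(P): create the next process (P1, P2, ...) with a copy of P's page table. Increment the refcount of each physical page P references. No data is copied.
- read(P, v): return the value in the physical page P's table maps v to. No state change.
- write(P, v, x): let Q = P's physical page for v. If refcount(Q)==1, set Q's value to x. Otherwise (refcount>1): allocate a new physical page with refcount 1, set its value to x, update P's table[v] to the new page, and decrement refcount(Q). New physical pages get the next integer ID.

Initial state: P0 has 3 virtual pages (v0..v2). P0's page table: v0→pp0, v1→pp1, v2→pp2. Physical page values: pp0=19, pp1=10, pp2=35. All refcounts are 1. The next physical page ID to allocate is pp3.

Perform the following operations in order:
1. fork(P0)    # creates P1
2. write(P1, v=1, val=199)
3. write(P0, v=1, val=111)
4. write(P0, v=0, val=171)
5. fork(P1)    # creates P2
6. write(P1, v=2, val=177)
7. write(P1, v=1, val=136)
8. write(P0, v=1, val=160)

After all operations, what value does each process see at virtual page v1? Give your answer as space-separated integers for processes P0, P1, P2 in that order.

Answer: 160 136 199

Derivation:
Op 1: fork(P0) -> P1. 3 ppages; refcounts: pp0:2 pp1:2 pp2:2
Op 2: write(P1, v1, 199). refcount(pp1)=2>1 -> COPY to pp3. 4 ppages; refcounts: pp0:2 pp1:1 pp2:2 pp3:1
Op 3: write(P0, v1, 111). refcount(pp1)=1 -> write in place. 4 ppages; refcounts: pp0:2 pp1:1 pp2:2 pp3:1
Op 4: write(P0, v0, 171). refcount(pp0)=2>1 -> COPY to pp4. 5 ppages; refcounts: pp0:1 pp1:1 pp2:2 pp3:1 pp4:1
Op 5: fork(P1) -> P2. 5 ppages; refcounts: pp0:2 pp1:1 pp2:3 pp3:2 pp4:1
Op 6: write(P1, v2, 177). refcount(pp2)=3>1 -> COPY to pp5. 6 ppages; refcounts: pp0:2 pp1:1 pp2:2 pp3:2 pp4:1 pp5:1
Op 7: write(P1, v1, 136). refcount(pp3)=2>1 -> COPY to pp6. 7 ppages; refcounts: pp0:2 pp1:1 pp2:2 pp3:1 pp4:1 pp5:1 pp6:1
Op 8: write(P0, v1, 160). refcount(pp1)=1 -> write in place. 7 ppages; refcounts: pp0:2 pp1:1 pp2:2 pp3:1 pp4:1 pp5:1 pp6:1
P0: v1 -> pp1 = 160
P1: v1 -> pp6 = 136
P2: v1 -> pp3 = 199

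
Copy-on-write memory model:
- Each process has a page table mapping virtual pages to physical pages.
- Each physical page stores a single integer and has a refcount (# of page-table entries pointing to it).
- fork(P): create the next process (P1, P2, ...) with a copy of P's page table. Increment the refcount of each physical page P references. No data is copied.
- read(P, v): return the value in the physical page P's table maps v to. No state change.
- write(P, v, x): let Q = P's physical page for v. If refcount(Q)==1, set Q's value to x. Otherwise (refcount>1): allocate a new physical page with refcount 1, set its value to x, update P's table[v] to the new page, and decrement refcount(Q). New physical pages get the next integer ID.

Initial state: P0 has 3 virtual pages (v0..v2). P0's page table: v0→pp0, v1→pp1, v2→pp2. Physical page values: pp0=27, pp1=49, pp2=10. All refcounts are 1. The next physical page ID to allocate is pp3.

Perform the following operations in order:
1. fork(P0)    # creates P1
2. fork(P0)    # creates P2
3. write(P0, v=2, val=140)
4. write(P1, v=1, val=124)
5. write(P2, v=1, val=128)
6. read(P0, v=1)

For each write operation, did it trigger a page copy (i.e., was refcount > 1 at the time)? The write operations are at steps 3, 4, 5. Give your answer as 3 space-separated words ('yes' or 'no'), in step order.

Op 1: fork(P0) -> P1. 3 ppages; refcounts: pp0:2 pp1:2 pp2:2
Op 2: fork(P0) -> P2. 3 ppages; refcounts: pp0:3 pp1:3 pp2:3
Op 3: write(P0, v2, 140). refcount(pp2)=3>1 -> COPY to pp3. 4 ppages; refcounts: pp0:3 pp1:3 pp2:2 pp3:1
Op 4: write(P1, v1, 124). refcount(pp1)=3>1 -> COPY to pp4. 5 ppages; refcounts: pp0:3 pp1:2 pp2:2 pp3:1 pp4:1
Op 5: write(P2, v1, 128). refcount(pp1)=2>1 -> COPY to pp5. 6 ppages; refcounts: pp0:3 pp1:1 pp2:2 pp3:1 pp4:1 pp5:1
Op 6: read(P0, v1) -> 49. No state change.

yes yes yes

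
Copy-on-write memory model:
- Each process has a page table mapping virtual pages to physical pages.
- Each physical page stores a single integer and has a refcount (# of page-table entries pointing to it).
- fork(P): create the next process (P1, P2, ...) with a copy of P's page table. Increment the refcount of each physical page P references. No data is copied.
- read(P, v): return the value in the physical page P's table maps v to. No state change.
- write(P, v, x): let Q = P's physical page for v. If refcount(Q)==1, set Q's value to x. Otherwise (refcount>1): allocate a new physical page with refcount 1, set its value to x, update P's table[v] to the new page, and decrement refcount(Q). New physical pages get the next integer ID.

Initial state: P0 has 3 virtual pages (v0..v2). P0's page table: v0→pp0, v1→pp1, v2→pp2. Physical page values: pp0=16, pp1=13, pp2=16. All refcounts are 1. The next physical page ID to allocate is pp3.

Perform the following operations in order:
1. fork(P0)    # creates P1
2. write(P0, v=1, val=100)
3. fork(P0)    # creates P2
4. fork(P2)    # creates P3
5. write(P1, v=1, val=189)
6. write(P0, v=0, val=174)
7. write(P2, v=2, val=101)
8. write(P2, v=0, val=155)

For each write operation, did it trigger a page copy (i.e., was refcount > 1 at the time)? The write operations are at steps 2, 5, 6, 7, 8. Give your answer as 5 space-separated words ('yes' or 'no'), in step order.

Op 1: fork(P0) -> P1. 3 ppages; refcounts: pp0:2 pp1:2 pp2:2
Op 2: write(P0, v1, 100). refcount(pp1)=2>1 -> COPY to pp3. 4 ppages; refcounts: pp0:2 pp1:1 pp2:2 pp3:1
Op 3: fork(P0) -> P2. 4 ppages; refcounts: pp0:3 pp1:1 pp2:3 pp3:2
Op 4: fork(P2) -> P3. 4 ppages; refcounts: pp0:4 pp1:1 pp2:4 pp3:3
Op 5: write(P1, v1, 189). refcount(pp1)=1 -> write in place. 4 ppages; refcounts: pp0:4 pp1:1 pp2:4 pp3:3
Op 6: write(P0, v0, 174). refcount(pp0)=4>1 -> COPY to pp4. 5 ppages; refcounts: pp0:3 pp1:1 pp2:4 pp3:3 pp4:1
Op 7: write(P2, v2, 101). refcount(pp2)=4>1 -> COPY to pp5. 6 ppages; refcounts: pp0:3 pp1:1 pp2:3 pp3:3 pp4:1 pp5:1
Op 8: write(P2, v0, 155). refcount(pp0)=3>1 -> COPY to pp6. 7 ppages; refcounts: pp0:2 pp1:1 pp2:3 pp3:3 pp4:1 pp5:1 pp6:1

yes no yes yes yes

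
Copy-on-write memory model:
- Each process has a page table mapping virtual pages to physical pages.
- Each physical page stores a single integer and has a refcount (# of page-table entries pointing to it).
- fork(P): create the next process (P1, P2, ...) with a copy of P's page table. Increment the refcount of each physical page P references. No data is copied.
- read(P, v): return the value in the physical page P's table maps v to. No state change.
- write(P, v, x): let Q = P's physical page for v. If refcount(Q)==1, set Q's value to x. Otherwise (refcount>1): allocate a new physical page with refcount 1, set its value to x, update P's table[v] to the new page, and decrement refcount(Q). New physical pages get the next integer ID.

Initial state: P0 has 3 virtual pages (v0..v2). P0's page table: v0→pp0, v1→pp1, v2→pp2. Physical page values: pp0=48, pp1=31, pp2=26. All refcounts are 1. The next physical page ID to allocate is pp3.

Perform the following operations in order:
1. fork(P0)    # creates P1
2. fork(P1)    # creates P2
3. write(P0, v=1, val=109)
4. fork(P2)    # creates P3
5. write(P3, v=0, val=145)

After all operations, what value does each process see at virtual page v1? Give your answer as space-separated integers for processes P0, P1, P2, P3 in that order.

Op 1: fork(P0) -> P1. 3 ppages; refcounts: pp0:2 pp1:2 pp2:2
Op 2: fork(P1) -> P2. 3 ppages; refcounts: pp0:3 pp1:3 pp2:3
Op 3: write(P0, v1, 109). refcount(pp1)=3>1 -> COPY to pp3. 4 ppages; refcounts: pp0:3 pp1:2 pp2:3 pp3:1
Op 4: fork(P2) -> P3. 4 ppages; refcounts: pp0:4 pp1:3 pp2:4 pp3:1
Op 5: write(P3, v0, 145). refcount(pp0)=4>1 -> COPY to pp4. 5 ppages; refcounts: pp0:3 pp1:3 pp2:4 pp3:1 pp4:1
P0: v1 -> pp3 = 109
P1: v1 -> pp1 = 31
P2: v1 -> pp1 = 31
P3: v1 -> pp1 = 31

Answer: 109 31 31 31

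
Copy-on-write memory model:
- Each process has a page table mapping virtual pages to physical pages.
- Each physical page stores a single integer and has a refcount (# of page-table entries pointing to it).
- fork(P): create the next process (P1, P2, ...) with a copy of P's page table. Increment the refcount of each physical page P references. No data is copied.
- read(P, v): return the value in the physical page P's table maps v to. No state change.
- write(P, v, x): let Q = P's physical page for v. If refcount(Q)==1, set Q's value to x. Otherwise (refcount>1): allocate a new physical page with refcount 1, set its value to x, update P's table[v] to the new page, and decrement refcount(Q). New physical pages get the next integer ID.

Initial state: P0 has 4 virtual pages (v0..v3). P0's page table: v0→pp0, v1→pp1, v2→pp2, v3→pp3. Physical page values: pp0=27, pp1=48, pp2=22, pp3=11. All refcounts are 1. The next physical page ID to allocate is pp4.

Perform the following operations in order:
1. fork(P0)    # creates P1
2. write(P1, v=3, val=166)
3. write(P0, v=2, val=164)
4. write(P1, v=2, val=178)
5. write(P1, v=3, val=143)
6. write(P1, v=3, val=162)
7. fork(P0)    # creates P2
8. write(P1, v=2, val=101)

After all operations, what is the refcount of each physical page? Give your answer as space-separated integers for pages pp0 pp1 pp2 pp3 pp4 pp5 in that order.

Answer: 3 3 1 2 1 2

Derivation:
Op 1: fork(P0) -> P1. 4 ppages; refcounts: pp0:2 pp1:2 pp2:2 pp3:2
Op 2: write(P1, v3, 166). refcount(pp3)=2>1 -> COPY to pp4. 5 ppages; refcounts: pp0:2 pp1:2 pp2:2 pp3:1 pp4:1
Op 3: write(P0, v2, 164). refcount(pp2)=2>1 -> COPY to pp5. 6 ppages; refcounts: pp0:2 pp1:2 pp2:1 pp3:1 pp4:1 pp5:1
Op 4: write(P1, v2, 178). refcount(pp2)=1 -> write in place. 6 ppages; refcounts: pp0:2 pp1:2 pp2:1 pp3:1 pp4:1 pp5:1
Op 5: write(P1, v3, 143). refcount(pp4)=1 -> write in place. 6 ppages; refcounts: pp0:2 pp1:2 pp2:1 pp3:1 pp4:1 pp5:1
Op 6: write(P1, v3, 162). refcount(pp4)=1 -> write in place. 6 ppages; refcounts: pp0:2 pp1:2 pp2:1 pp3:1 pp4:1 pp5:1
Op 7: fork(P0) -> P2. 6 ppages; refcounts: pp0:3 pp1:3 pp2:1 pp3:2 pp4:1 pp5:2
Op 8: write(P1, v2, 101). refcount(pp2)=1 -> write in place. 6 ppages; refcounts: pp0:3 pp1:3 pp2:1 pp3:2 pp4:1 pp5:2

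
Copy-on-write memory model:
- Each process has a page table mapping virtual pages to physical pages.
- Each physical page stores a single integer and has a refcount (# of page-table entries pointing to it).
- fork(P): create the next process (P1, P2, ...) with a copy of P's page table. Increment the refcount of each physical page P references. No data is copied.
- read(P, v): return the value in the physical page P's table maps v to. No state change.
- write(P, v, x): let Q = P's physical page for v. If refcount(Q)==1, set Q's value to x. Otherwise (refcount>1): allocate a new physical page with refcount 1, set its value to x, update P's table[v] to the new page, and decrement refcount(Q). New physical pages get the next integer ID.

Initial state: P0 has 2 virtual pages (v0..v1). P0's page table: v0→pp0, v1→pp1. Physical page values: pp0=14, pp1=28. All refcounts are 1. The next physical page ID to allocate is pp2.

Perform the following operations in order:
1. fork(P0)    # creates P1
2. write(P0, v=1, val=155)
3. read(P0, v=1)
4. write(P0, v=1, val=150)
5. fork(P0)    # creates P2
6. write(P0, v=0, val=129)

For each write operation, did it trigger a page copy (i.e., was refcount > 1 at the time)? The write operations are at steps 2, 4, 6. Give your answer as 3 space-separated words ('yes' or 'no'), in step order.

Op 1: fork(P0) -> P1. 2 ppages; refcounts: pp0:2 pp1:2
Op 2: write(P0, v1, 155). refcount(pp1)=2>1 -> COPY to pp2. 3 ppages; refcounts: pp0:2 pp1:1 pp2:1
Op 3: read(P0, v1) -> 155. No state change.
Op 4: write(P0, v1, 150). refcount(pp2)=1 -> write in place. 3 ppages; refcounts: pp0:2 pp1:1 pp2:1
Op 5: fork(P0) -> P2. 3 ppages; refcounts: pp0:3 pp1:1 pp2:2
Op 6: write(P0, v0, 129). refcount(pp0)=3>1 -> COPY to pp3. 4 ppages; refcounts: pp0:2 pp1:1 pp2:2 pp3:1

yes no yes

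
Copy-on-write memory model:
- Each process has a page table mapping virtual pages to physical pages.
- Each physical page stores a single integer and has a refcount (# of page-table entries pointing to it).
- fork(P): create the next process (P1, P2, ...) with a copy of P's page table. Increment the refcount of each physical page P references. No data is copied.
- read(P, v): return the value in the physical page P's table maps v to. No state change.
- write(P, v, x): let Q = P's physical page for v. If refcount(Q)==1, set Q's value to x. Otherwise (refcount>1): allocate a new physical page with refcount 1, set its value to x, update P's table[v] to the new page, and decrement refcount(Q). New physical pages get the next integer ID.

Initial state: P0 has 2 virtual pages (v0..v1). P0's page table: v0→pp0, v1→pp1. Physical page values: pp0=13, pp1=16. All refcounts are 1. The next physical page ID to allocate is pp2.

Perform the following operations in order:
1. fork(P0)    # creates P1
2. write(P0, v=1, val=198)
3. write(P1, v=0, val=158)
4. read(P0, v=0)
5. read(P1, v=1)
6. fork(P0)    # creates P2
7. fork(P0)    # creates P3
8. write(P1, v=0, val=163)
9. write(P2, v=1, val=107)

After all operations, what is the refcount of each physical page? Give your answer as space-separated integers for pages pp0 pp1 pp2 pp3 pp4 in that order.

Op 1: fork(P0) -> P1. 2 ppages; refcounts: pp0:2 pp1:2
Op 2: write(P0, v1, 198). refcount(pp1)=2>1 -> COPY to pp2. 3 ppages; refcounts: pp0:2 pp1:1 pp2:1
Op 3: write(P1, v0, 158). refcount(pp0)=2>1 -> COPY to pp3. 4 ppages; refcounts: pp0:1 pp1:1 pp2:1 pp3:1
Op 4: read(P0, v0) -> 13. No state change.
Op 5: read(P1, v1) -> 16. No state change.
Op 6: fork(P0) -> P2. 4 ppages; refcounts: pp0:2 pp1:1 pp2:2 pp3:1
Op 7: fork(P0) -> P3. 4 ppages; refcounts: pp0:3 pp1:1 pp2:3 pp3:1
Op 8: write(P1, v0, 163). refcount(pp3)=1 -> write in place. 4 ppages; refcounts: pp0:3 pp1:1 pp2:3 pp3:1
Op 9: write(P2, v1, 107). refcount(pp2)=3>1 -> COPY to pp4. 5 ppages; refcounts: pp0:3 pp1:1 pp2:2 pp3:1 pp4:1

Answer: 3 1 2 1 1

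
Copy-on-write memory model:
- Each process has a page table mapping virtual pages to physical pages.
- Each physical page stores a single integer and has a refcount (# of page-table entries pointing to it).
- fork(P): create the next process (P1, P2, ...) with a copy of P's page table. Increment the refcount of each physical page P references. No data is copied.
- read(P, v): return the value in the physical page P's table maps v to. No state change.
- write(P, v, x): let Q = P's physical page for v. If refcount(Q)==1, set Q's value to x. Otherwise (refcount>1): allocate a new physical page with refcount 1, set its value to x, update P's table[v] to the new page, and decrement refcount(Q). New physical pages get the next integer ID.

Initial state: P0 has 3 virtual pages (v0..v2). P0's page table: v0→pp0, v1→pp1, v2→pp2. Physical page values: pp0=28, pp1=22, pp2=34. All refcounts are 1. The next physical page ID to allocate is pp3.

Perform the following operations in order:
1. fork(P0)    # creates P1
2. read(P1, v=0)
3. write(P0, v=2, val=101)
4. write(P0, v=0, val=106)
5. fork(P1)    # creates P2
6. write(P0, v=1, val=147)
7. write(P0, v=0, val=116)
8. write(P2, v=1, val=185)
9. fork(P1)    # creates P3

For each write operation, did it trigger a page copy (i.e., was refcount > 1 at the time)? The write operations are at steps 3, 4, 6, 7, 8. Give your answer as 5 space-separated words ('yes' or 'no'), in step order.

Op 1: fork(P0) -> P1. 3 ppages; refcounts: pp0:2 pp1:2 pp2:2
Op 2: read(P1, v0) -> 28. No state change.
Op 3: write(P0, v2, 101). refcount(pp2)=2>1 -> COPY to pp3. 4 ppages; refcounts: pp0:2 pp1:2 pp2:1 pp3:1
Op 4: write(P0, v0, 106). refcount(pp0)=2>1 -> COPY to pp4. 5 ppages; refcounts: pp0:1 pp1:2 pp2:1 pp3:1 pp4:1
Op 5: fork(P1) -> P2. 5 ppages; refcounts: pp0:2 pp1:3 pp2:2 pp3:1 pp4:1
Op 6: write(P0, v1, 147). refcount(pp1)=3>1 -> COPY to pp5. 6 ppages; refcounts: pp0:2 pp1:2 pp2:2 pp3:1 pp4:1 pp5:1
Op 7: write(P0, v0, 116). refcount(pp4)=1 -> write in place. 6 ppages; refcounts: pp0:2 pp1:2 pp2:2 pp3:1 pp4:1 pp5:1
Op 8: write(P2, v1, 185). refcount(pp1)=2>1 -> COPY to pp6. 7 ppages; refcounts: pp0:2 pp1:1 pp2:2 pp3:1 pp4:1 pp5:1 pp6:1
Op 9: fork(P1) -> P3. 7 ppages; refcounts: pp0:3 pp1:2 pp2:3 pp3:1 pp4:1 pp5:1 pp6:1

yes yes yes no yes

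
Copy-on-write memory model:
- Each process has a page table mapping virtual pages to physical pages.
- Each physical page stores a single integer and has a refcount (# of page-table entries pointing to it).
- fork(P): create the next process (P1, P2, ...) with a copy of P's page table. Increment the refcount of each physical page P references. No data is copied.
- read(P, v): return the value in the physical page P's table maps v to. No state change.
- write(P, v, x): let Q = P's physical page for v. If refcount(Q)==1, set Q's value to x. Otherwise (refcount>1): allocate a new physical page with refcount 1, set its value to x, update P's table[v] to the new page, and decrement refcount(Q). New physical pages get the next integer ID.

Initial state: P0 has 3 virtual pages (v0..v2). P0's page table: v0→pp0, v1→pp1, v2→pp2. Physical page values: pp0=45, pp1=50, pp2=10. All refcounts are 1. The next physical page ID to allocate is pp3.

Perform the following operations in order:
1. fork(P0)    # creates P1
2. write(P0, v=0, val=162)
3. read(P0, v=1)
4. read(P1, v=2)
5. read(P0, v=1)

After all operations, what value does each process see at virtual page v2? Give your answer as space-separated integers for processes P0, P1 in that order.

Op 1: fork(P0) -> P1. 3 ppages; refcounts: pp0:2 pp1:2 pp2:2
Op 2: write(P0, v0, 162). refcount(pp0)=2>1 -> COPY to pp3. 4 ppages; refcounts: pp0:1 pp1:2 pp2:2 pp3:1
Op 3: read(P0, v1) -> 50. No state change.
Op 4: read(P1, v2) -> 10. No state change.
Op 5: read(P0, v1) -> 50. No state change.
P0: v2 -> pp2 = 10
P1: v2 -> pp2 = 10

Answer: 10 10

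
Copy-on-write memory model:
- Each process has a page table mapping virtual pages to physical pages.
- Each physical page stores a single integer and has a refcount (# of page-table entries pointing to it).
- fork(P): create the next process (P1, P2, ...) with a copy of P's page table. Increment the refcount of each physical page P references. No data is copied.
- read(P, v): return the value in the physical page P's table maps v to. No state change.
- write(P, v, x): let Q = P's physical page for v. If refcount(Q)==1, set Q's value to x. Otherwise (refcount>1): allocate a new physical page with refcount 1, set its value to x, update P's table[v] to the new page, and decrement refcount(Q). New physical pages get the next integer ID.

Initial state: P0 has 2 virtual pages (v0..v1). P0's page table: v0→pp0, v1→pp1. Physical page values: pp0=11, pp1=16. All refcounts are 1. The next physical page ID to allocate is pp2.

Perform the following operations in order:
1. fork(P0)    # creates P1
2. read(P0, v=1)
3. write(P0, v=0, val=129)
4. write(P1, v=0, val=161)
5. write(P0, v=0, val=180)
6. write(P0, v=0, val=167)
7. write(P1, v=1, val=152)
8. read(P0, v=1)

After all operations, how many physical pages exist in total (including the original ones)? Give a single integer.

Op 1: fork(P0) -> P1. 2 ppages; refcounts: pp0:2 pp1:2
Op 2: read(P0, v1) -> 16. No state change.
Op 3: write(P0, v0, 129). refcount(pp0)=2>1 -> COPY to pp2. 3 ppages; refcounts: pp0:1 pp1:2 pp2:1
Op 4: write(P1, v0, 161). refcount(pp0)=1 -> write in place. 3 ppages; refcounts: pp0:1 pp1:2 pp2:1
Op 5: write(P0, v0, 180). refcount(pp2)=1 -> write in place. 3 ppages; refcounts: pp0:1 pp1:2 pp2:1
Op 6: write(P0, v0, 167). refcount(pp2)=1 -> write in place. 3 ppages; refcounts: pp0:1 pp1:2 pp2:1
Op 7: write(P1, v1, 152). refcount(pp1)=2>1 -> COPY to pp3. 4 ppages; refcounts: pp0:1 pp1:1 pp2:1 pp3:1
Op 8: read(P0, v1) -> 16. No state change.

Answer: 4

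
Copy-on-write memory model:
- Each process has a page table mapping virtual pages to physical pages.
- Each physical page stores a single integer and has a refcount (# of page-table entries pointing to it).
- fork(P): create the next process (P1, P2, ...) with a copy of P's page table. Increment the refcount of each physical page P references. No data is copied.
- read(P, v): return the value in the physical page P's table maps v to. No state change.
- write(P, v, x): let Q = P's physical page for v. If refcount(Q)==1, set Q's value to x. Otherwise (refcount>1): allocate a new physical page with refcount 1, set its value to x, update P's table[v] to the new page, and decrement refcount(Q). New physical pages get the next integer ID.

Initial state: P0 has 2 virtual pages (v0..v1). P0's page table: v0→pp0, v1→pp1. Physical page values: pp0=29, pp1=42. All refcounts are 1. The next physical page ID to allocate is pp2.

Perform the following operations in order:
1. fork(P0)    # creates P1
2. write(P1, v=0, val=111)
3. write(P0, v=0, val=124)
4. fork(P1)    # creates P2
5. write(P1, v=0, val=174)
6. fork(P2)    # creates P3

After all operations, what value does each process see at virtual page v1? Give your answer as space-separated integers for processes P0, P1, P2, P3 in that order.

Op 1: fork(P0) -> P1. 2 ppages; refcounts: pp0:2 pp1:2
Op 2: write(P1, v0, 111). refcount(pp0)=2>1 -> COPY to pp2. 3 ppages; refcounts: pp0:1 pp1:2 pp2:1
Op 3: write(P0, v0, 124). refcount(pp0)=1 -> write in place. 3 ppages; refcounts: pp0:1 pp1:2 pp2:1
Op 4: fork(P1) -> P2. 3 ppages; refcounts: pp0:1 pp1:3 pp2:2
Op 5: write(P1, v0, 174). refcount(pp2)=2>1 -> COPY to pp3. 4 ppages; refcounts: pp0:1 pp1:3 pp2:1 pp3:1
Op 6: fork(P2) -> P3. 4 ppages; refcounts: pp0:1 pp1:4 pp2:2 pp3:1
P0: v1 -> pp1 = 42
P1: v1 -> pp1 = 42
P2: v1 -> pp1 = 42
P3: v1 -> pp1 = 42

Answer: 42 42 42 42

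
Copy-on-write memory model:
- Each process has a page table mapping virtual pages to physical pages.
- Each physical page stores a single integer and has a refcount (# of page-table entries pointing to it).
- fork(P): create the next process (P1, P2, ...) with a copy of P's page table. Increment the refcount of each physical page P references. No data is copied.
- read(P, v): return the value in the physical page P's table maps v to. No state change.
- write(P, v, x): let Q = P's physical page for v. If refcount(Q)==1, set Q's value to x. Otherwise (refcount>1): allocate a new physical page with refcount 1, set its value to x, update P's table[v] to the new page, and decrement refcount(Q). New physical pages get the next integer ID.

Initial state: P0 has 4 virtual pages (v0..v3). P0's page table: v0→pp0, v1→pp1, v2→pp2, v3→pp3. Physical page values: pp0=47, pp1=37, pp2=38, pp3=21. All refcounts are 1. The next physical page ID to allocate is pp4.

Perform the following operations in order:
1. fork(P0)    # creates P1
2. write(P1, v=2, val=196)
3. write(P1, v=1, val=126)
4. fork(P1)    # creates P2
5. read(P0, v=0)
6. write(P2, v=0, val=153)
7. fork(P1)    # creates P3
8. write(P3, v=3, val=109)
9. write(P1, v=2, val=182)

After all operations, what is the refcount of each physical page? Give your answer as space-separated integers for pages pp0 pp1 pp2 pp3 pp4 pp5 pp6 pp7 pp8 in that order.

Answer: 3 1 1 3 2 3 1 1 1

Derivation:
Op 1: fork(P0) -> P1. 4 ppages; refcounts: pp0:2 pp1:2 pp2:2 pp3:2
Op 2: write(P1, v2, 196). refcount(pp2)=2>1 -> COPY to pp4. 5 ppages; refcounts: pp0:2 pp1:2 pp2:1 pp3:2 pp4:1
Op 3: write(P1, v1, 126). refcount(pp1)=2>1 -> COPY to pp5. 6 ppages; refcounts: pp0:2 pp1:1 pp2:1 pp3:2 pp4:1 pp5:1
Op 4: fork(P1) -> P2. 6 ppages; refcounts: pp0:3 pp1:1 pp2:1 pp3:3 pp4:2 pp5:2
Op 5: read(P0, v0) -> 47. No state change.
Op 6: write(P2, v0, 153). refcount(pp0)=3>1 -> COPY to pp6. 7 ppages; refcounts: pp0:2 pp1:1 pp2:1 pp3:3 pp4:2 pp5:2 pp6:1
Op 7: fork(P1) -> P3. 7 ppages; refcounts: pp0:3 pp1:1 pp2:1 pp3:4 pp4:3 pp5:3 pp6:1
Op 8: write(P3, v3, 109). refcount(pp3)=4>1 -> COPY to pp7. 8 ppages; refcounts: pp0:3 pp1:1 pp2:1 pp3:3 pp4:3 pp5:3 pp6:1 pp7:1
Op 9: write(P1, v2, 182). refcount(pp4)=3>1 -> COPY to pp8. 9 ppages; refcounts: pp0:3 pp1:1 pp2:1 pp3:3 pp4:2 pp5:3 pp6:1 pp7:1 pp8:1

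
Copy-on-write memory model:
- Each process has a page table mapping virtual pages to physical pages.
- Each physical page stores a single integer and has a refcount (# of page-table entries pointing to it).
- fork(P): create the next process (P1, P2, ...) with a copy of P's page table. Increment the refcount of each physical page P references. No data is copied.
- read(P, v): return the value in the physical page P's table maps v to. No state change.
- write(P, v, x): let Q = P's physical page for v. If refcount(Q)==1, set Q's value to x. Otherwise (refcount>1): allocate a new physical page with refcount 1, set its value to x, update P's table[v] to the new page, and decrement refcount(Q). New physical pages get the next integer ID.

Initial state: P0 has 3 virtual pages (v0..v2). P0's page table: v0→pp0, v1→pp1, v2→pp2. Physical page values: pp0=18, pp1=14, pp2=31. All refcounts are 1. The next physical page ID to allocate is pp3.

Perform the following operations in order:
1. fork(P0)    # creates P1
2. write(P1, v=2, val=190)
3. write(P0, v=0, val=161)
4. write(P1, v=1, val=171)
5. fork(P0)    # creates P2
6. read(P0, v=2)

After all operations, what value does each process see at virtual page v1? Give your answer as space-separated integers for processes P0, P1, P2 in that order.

Op 1: fork(P0) -> P1. 3 ppages; refcounts: pp0:2 pp1:2 pp2:2
Op 2: write(P1, v2, 190). refcount(pp2)=2>1 -> COPY to pp3. 4 ppages; refcounts: pp0:2 pp1:2 pp2:1 pp3:1
Op 3: write(P0, v0, 161). refcount(pp0)=2>1 -> COPY to pp4. 5 ppages; refcounts: pp0:1 pp1:2 pp2:1 pp3:1 pp4:1
Op 4: write(P1, v1, 171). refcount(pp1)=2>1 -> COPY to pp5. 6 ppages; refcounts: pp0:1 pp1:1 pp2:1 pp3:1 pp4:1 pp5:1
Op 5: fork(P0) -> P2. 6 ppages; refcounts: pp0:1 pp1:2 pp2:2 pp3:1 pp4:2 pp5:1
Op 6: read(P0, v2) -> 31. No state change.
P0: v1 -> pp1 = 14
P1: v1 -> pp5 = 171
P2: v1 -> pp1 = 14

Answer: 14 171 14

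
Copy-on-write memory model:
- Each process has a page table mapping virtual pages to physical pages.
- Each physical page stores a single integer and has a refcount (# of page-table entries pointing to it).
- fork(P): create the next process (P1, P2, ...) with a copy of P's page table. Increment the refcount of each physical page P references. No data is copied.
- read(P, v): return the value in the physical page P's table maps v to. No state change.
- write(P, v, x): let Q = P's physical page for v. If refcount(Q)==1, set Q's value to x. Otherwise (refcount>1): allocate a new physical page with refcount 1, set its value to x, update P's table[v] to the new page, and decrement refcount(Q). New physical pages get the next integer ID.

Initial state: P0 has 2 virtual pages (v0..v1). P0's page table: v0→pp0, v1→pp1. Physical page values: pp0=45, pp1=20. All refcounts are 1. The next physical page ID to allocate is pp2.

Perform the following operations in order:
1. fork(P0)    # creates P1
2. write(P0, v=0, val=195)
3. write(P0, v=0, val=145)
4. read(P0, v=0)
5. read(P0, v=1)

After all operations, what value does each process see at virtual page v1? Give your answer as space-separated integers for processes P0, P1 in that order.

Op 1: fork(P0) -> P1. 2 ppages; refcounts: pp0:2 pp1:2
Op 2: write(P0, v0, 195). refcount(pp0)=2>1 -> COPY to pp2. 3 ppages; refcounts: pp0:1 pp1:2 pp2:1
Op 3: write(P0, v0, 145). refcount(pp2)=1 -> write in place. 3 ppages; refcounts: pp0:1 pp1:2 pp2:1
Op 4: read(P0, v0) -> 145. No state change.
Op 5: read(P0, v1) -> 20. No state change.
P0: v1 -> pp1 = 20
P1: v1 -> pp1 = 20

Answer: 20 20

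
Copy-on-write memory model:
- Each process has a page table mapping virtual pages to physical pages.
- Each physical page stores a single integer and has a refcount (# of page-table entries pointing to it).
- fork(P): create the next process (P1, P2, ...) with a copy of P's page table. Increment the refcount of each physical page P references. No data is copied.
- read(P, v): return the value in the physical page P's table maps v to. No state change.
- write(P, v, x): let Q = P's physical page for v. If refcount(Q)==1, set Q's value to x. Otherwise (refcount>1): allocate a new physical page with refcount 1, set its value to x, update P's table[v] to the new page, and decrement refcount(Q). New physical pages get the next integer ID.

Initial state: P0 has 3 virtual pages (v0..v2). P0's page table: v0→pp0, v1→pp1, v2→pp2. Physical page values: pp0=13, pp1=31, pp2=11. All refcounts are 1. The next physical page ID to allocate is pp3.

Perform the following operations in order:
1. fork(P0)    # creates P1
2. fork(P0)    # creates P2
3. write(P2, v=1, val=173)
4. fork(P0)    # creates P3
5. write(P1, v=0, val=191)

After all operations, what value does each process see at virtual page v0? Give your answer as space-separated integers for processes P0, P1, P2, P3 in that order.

Op 1: fork(P0) -> P1. 3 ppages; refcounts: pp0:2 pp1:2 pp2:2
Op 2: fork(P0) -> P2. 3 ppages; refcounts: pp0:3 pp1:3 pp2:3
Op 3: write(P2, v1, 173). refcount(pp1)=3>1 -> COPY to pp3. 4 ppages; refcounts: pp0:3 pp1:2 pp2:3 pp3:1
Op 4: fork(P0) -> P3. 4 ppages; refcounts: pp0:4 pp1:3 pp2:4 pp3:1
Op 5: write(P1, v0, 191). refcount(pp0)=4>1 -> COPY to pp4. 5 ppages; refcounts: pp0:3 pp1:3 pp2:4 pp3:1 pp4:1
P0: v0 -> pp0 = 13
P1: v0 -> pp4 = 191
P2: v0 -> pp0 = 13
P3: v0 -> pp0 = 13

Answer: 13 191 13 13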